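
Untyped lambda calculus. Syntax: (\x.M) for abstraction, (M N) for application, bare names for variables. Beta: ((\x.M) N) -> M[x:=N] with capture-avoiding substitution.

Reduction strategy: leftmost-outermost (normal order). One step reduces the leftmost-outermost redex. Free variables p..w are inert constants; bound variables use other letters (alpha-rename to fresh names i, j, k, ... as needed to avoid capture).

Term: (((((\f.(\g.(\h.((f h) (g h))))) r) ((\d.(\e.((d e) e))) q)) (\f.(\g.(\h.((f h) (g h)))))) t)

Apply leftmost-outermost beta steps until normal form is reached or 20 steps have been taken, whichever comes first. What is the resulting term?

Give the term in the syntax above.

Step 0: (((((\f.(\g.(\h.((f h) (g h))))) r) ((\d.(\e.((d e) e))) q)) (\f.(\g.(\h.((f h) (g h)))))) t)
Step 1: ((((\g.(\h.((r h) (g h)))) ((\d.(\e.((d e) e))) q)) (\f.(\g.(\h.((f h) (g h)))))) t)
Step 2: (((\h.((r h) (((\d.(\e.((d e) e))) q) h))) (\f.(\g.(\h.((f h) (g h)))))) t)
Step 3: (((r (\f.(\g.(\h.((f h) (g h)))))) (((\d.(\e.((d e) e))) q) (\f.(\g.(\h.((f h) (g h))))))) t)
Step 4: (((r (\f.(\g.(\h.((f h) (g h)))))) ((\e.((q e) e)) (\f.(\g.(\h.((f h) (g h))))))) t)
Step 5: (((r (\f.(\g.(\h.((f h) (g h)))))) ((q (\f.(\g.(\h.((f h) (g h)))))) (\f.(\g.(\h.((f h) (g h))))))) t)

Answer: (((r (\f.(\g.(\h.((f h) (g h)))))) ((q (\f.(\g.(\h.((f h) (g h)))))) (\f.(\g.(\h.((f h) (g h))))))) t)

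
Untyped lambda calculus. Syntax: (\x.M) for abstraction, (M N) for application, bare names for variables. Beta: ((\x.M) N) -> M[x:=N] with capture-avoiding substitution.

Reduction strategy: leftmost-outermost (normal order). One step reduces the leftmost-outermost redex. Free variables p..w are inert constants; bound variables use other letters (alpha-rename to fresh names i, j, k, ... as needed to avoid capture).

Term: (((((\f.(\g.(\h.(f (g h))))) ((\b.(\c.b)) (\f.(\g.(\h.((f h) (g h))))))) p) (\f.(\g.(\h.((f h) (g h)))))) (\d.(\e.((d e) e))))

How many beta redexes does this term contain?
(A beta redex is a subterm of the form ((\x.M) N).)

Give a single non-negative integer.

Term: (((((\f.(\g.(\h.(f (g h))))) ((\b.(\c.b)) (\f.(\g.(\h.((f h) (g h))))))) p) (\f.(\g.(\h.((f h) (g h)))))) (\d.(\e.((d e) e))))
  Redex: ((\f.(\g.(\h.(f (g h))))) ((\b.(\c.b)) (\f.(\g.(\h.((f h) (g h)))))))
  Redex: ((\b.(\c.b)) (\f.(\g.(\h.((f h) (g h))))))
Total redexes: 2

Answer: 2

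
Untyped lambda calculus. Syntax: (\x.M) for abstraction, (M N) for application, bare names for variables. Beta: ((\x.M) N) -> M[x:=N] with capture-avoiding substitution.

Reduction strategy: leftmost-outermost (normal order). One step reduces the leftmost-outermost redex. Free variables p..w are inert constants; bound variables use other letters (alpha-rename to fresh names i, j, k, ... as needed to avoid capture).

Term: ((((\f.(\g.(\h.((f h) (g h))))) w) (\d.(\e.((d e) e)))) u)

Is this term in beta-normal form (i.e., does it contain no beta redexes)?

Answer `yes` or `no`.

Term: ((((\f.(\g.(\h.((f h) (g h))))) w) (\d.(\e.((d e) e)))) u)
Found 1 beta redex(es).

Answer: no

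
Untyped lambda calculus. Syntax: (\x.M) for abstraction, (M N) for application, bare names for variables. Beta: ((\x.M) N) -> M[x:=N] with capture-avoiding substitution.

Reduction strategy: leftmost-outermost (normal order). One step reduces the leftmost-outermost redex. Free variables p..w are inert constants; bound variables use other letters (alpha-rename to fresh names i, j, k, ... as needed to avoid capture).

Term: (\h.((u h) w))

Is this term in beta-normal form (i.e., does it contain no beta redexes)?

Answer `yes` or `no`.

Answer: yes

Derivation:
Term: (\h.((u h) w))
No beta redexes found.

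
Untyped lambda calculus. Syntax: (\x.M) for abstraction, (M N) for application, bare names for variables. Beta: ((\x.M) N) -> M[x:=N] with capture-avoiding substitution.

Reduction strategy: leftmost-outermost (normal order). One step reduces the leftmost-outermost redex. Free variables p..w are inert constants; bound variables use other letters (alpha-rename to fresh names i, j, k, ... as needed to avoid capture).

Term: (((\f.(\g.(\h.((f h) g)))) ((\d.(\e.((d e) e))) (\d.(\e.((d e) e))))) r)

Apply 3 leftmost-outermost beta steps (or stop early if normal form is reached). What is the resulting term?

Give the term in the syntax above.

Step 0: (((\f.(\g.(\h.((f h) g)))) ((\d.(\e.((d e) e))) (\d.(\e.((d e) e))))) r)
Step 1: ((\g.(\h.((((\d.(\e.((d e) e))) (\d.(\e.((d e) e)))) h) g))) r)
Step 2: (\h.((((\d.(\e.((d e) e))) (\d.(\e.((d e) e)))) h) r))
Step 3: (\h.(((\e.(((\d.(\e.((d e) e))) e) e)) h) r))

Answer: (\h.(((\e.(((\d.(\e.((d e) e))) e) e)) h) r))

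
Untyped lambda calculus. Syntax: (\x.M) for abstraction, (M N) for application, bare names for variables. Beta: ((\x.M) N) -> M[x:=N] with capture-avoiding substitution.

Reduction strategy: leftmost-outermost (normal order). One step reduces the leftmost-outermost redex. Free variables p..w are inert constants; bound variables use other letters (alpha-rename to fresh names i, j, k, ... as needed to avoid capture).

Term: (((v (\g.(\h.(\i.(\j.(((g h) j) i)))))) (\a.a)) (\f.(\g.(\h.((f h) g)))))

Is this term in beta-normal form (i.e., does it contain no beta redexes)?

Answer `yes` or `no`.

Term: (((v (\g.(\h.(\i.(\j.(((g h) j) i)))))) (\a.a)) (\f.(\g.(\h.((f h) g)))))
No beta redexes found.

Answer: yes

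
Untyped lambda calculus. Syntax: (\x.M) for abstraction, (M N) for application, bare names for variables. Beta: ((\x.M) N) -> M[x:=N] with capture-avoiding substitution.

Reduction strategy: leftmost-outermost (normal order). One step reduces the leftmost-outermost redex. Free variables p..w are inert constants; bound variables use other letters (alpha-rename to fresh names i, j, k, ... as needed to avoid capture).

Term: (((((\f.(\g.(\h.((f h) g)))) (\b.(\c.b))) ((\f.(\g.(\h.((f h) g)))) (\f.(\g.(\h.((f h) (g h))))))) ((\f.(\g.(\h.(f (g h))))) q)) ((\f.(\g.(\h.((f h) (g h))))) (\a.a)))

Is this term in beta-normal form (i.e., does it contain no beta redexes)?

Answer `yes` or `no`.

Term: (((((\f.(\g.(\h.((f h) g)))) (\b.(\c.b))) ((\f.(\g.(\h.((f h) g)))) (\f.(\g.(\h.((f h) (g h))))))) ((\f.(\g.(\h.(f (g h))))) q)) ((\f.(\g.(\h.((f h) (g h))))) (\a.a)))
Found 4 beta redex(es).

Answer: no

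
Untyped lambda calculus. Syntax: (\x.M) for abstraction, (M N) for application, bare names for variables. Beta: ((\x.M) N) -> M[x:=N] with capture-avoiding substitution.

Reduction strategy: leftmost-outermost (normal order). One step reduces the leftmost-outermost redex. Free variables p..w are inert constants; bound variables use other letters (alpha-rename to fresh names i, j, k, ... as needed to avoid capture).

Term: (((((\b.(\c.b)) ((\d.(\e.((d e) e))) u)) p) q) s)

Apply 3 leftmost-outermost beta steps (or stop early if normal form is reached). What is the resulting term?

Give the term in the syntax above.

Answer: (((\e.((u e) e)) q) s)

Derivation:
Step 0: (((((\b.(\c.b)) ((\d.(\e.((d e) e))) u)) p) q) s)
Step 1: ((((\c.((\d.(\e.((d e) e))) u)) p) q) s)
Step 2: ((((\d.(\e.((d e) e))) u) q) s)
Step 3: (((\e.((u e) e)) q) s)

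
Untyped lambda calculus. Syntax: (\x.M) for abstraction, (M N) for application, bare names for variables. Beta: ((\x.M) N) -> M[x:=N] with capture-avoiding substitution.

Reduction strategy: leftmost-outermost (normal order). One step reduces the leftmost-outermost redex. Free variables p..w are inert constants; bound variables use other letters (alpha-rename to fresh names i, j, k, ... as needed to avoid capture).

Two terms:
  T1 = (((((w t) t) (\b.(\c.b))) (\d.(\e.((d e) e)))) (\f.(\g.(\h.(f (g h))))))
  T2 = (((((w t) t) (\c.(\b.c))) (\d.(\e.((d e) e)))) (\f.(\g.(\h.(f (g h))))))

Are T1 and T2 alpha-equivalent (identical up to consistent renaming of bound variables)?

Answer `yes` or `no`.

Term 1: (((((w t) t) (\b.(\c.b))) (\d.(\e.((d e) e)))) (\f.(\g.(\h.(f (g h))))))
Term 2: (((((w t) t) (\c.(\b.c))) (\d.(\e.((d e) e)))) (\f.(\g.(\h.(f (g h))))))
Alpha-equivalence: compare structure up to binder renaming.
Result: True

Answer: yes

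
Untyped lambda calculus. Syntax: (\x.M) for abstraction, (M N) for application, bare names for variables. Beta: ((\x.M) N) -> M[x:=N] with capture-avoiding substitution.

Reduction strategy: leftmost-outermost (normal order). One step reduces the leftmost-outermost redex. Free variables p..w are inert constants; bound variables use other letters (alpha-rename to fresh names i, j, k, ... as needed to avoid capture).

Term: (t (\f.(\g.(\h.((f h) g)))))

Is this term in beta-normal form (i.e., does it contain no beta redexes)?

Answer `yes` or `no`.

Answer: yes

Derivation:
Term: (t (\f.(\g.(\h.((f h) g)))))
No beta redexes found.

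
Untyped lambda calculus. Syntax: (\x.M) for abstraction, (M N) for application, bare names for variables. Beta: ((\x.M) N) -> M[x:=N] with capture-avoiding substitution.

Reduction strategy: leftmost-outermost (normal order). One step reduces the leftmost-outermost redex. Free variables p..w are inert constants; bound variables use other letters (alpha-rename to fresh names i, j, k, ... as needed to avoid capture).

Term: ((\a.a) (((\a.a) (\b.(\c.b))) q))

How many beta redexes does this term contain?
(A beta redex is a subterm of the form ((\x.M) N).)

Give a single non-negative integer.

Term: ((\a.a) (((\a.a) (\b.(\c.b))) q))
  Redex: ((\a.a) (((\a.a) (\b.(\c.b))) q))
  Redex: ((\a.a) (\b.(\c.b)))
Total redexes: 2

Answer: 2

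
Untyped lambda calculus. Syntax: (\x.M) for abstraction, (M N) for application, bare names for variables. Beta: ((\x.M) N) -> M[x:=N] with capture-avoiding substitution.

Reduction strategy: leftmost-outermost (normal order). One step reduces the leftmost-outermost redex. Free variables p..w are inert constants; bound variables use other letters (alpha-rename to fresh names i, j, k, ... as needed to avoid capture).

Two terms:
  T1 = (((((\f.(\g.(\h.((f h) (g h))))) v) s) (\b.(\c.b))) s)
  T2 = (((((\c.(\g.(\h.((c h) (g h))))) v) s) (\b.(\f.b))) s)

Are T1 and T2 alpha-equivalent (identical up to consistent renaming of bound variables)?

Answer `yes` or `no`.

Term 1: (((((\f.(\g.(\h.((f h) (g h))))) v) s) (\b.(\c.b))) s)
Term 2: (((((\c.(\g.(\h.((c h) (g h))))) v) s) (\b.(\f.b))) s)
Alpha-equivalence: compare structure up to binder renaming.
Result: True

Answer: yes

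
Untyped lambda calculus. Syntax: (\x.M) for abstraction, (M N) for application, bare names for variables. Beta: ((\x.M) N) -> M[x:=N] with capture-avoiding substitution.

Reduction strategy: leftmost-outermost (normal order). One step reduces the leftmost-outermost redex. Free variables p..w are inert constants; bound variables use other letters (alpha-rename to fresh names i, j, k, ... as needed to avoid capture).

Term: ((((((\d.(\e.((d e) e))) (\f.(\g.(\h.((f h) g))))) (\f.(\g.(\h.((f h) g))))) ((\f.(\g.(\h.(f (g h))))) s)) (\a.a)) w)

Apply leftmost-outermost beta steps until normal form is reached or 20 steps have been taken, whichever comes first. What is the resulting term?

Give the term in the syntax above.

Step 0: ((((((\d.(\e.((d e) e))) (\f.(\g.(\h.((f h) g))))) (\f.(\g.(\h.((f h) g))))) ((\f.(\g.(\h.(f (g h))))) s)) (\a.a)) w)
Step 1: (((((\e.(((\f.(\g.(\h.((f h) g)))) e) e)) (\f.(\g.(\h.((f h) g))))) ((\f.(\g.(\h.(f (g h))))) s)) (\a.a)) w)
Step 2: ((((((\f.(\g.(\h.((f h) g)))) (\f.(\g.(\h.((f h) g))))) (\f.(\g.(\h.((f h) g))))) ((\f.(\g.(\h.(f (g h))))) s)) (\a.a)) w)
Step 3: (((((\g.(\h.(((\f.(\g.(\h.((f h) g)))) h) g))) (\f.(\g.(\h.((f h) g))))) ((\f.(\g.(\h.(f (g h))))) s)) (\a.a)) w)
Step 4: ((((\h.(((\f.(\g.(\h.((f h) g)))) h) (\f.(\g.(\h.((f h) g)))))) ((\f.(\g.(\h.(f (g h))))) s)) (\a.a)) w)
Step 5: (((((\f.(\g.(\h.((f h) g)))) ((\f.(\g.(\h.(f (g h))))) s)) (\f.(\g.(\h.((f h) g))))) (\a.a)) w)
Step 6: ((((\g.(\h.((((\f.(\g.(\h.(f (g h))))) s) h) g))) (\f.(\g.(\h.((f h) g))))) (\a.a)) w)
Step 7: (((\h.((((\f.(\g.(\h.(f (g h))))) s) h) (\f.(\g.(\h.((f h) g)))))) (\a.a)) w)
Step 8: (((((\f.(\g.(\h.(f (g h))))) s) (\a.a)) (\f.(\g.(\h.((f h) g))))) w)
Step 9: ((((\g.(\h.(s (g h)))) (\a.a)) (\f.(\g.(\h.((f h) g))))) w)
Step 10: (((\h.(s ((\a.a) h))) (\f.(\g.(\h.((f h) g))))) w)
Step 11: ((s ((\a.a) (\f.(\g.(\h.((f h) g)))))) w)
Step 12: ((s (\f.(\g.(\h.((f h) g))))) w)

Answer: ((s (\f.(\g.(\h.((f h) g))))) w)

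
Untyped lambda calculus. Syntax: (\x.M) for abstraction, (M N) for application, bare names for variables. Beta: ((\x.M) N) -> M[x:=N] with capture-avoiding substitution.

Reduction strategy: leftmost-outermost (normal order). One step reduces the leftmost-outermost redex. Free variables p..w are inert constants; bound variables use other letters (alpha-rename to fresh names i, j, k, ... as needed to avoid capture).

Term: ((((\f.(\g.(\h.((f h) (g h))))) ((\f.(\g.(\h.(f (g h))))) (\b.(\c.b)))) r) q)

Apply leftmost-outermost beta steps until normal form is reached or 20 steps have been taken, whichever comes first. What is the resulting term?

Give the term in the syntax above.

Step 0: ((((\f.(\g.(\h.((f h) (g h))))) ((\f.(\g.(\h.(f (g h))))) (\b.(\c.b)))) r) q)
Step 1: (((\g.(\h.((((\f.(\g.(\h.(f (g h))))) (\b.(\c.b))) h) (g h)))) r) q)
Step 2: ((\h.((((\f.(\g.(\h.(f (g h))))) (\b.(\c.b))) h) (r h))) q)
Step 3: ((((\f.(\g.(\h.(f (g h))))) (\b.(\c.b))) q) (r q))
Step 4: (((\g.(\h.((\b.(\c.b)) (g h)))) q) (r q))
Step 5: ((\h.((\b.(\c.b)) (q h))) (r q))
Step 6: ((\b.(\c.b)) (q (r q)))
Step 7: (\c.(q (r q)))

Answer: (\c.(q (r q)))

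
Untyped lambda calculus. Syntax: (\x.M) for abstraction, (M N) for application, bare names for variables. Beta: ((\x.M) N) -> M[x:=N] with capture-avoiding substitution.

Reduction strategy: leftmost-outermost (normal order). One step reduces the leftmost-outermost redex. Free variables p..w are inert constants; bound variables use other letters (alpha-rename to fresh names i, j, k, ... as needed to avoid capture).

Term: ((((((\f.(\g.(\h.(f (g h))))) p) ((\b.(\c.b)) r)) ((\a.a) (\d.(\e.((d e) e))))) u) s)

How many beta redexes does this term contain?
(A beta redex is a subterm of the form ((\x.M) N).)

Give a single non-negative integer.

Answer: 3

Derivation:
Term: ((((((\f.(\g.(\h.(f (g h))))) p) ((\b.(\c.b)) r)) ((\a.a) (\d.(\e.((d e) e))))) u) s)
  Redex: ((\f.(\g.(\h.(f (g h))))) p)
  Redex: ((\b.(\c.b)) r)
  Redex: ((\a.a) (\d.(\e.((d e) e))))
Total redexes: 3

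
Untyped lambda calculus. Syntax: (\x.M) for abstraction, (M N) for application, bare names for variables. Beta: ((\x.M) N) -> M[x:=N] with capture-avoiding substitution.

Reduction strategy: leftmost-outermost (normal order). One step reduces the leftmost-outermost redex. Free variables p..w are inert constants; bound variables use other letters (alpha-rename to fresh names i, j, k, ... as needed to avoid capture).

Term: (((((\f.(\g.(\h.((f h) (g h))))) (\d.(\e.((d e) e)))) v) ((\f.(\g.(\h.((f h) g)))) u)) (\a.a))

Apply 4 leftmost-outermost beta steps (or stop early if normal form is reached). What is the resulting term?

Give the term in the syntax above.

Answer: (((\e.((((\f.(\g.(\h.((f h) g)))) u) e) e)) (v ((\f.(\g.(\h.((f h) g)))) u))) (\a.a))

Derivation:
Step 0: (((((\f.(\g.(\h.((f h) (g h))))) (\d.(\e.((d e) e)))) v) ((\f.(\g.(\h.((f h) g)))) u)) (\a.a))
Step 1: ((((\g.(\h.(((\d.(\e.((d e) e))) h) (g h)))) v) ((\f.(\g.(\h.((f h) g)))) u)) (\a.a))
Step 2: (((\h.(((\d.(\e.((d e) e))) h) (v h))) ((\f.(\g.(\h.((f h) g)))) u)) (\a.a))
Step 3: ((((\d.(\e.((d e) e))) ((\f.(\g.(\h.((f h) g)))) u)) (v ((\f.(\g.(\h.((f h) g)))) u))) (\a.a))
Step 4: (((\e.((((\f.(\g.(\h.((f h) g)))) u) e) e)) (v ((\f.(\g.(\h.((f h) g)))) u))) (\a.a))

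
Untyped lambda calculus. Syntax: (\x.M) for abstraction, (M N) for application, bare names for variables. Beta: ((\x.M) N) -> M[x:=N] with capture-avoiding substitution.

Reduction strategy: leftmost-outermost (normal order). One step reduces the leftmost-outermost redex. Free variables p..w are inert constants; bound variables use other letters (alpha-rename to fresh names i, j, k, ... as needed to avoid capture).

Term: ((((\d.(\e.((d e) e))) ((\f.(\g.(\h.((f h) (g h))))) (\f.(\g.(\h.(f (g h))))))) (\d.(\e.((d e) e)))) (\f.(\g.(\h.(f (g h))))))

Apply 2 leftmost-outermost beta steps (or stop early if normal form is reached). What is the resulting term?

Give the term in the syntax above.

Step 0: ((((\d.(\e.((d e) e))) ((\f.(\g.(\h.((f h) (g h))))) (\f.(\g.(\h.(f (g h))))))) (\d.(\e.((d e) e)))) (\f.(\g.(\h.(f (g h))))))
Step 1: (((\e.((((\f.(\g.(\h.((f h) (g h))))) (\f.(\g.(\h.(f (g h)))))) e) e)) (\d.(\e.((d e) e)))) (\f.(\g.(\h.(f (g h))))))
Step 2: (((((\f.(\g.(\h.((f h) (g h))))) (\f.(\g.(\h.(f (g h)))))) (\d.(\e.((d e) e)))) (\d.(\e.((d e) e)))) (\f.(\g.(\h.(f (g h))))))

Answer: (((((\f.(\g.(\h.((f h) (g h))))) (\f.(\g.(\h.(f (g h)))))) (\d.(\e.((d e) e)))) (\d.(\e.((d e) e)))) (\f.(\g.(\h.(f (g h))))))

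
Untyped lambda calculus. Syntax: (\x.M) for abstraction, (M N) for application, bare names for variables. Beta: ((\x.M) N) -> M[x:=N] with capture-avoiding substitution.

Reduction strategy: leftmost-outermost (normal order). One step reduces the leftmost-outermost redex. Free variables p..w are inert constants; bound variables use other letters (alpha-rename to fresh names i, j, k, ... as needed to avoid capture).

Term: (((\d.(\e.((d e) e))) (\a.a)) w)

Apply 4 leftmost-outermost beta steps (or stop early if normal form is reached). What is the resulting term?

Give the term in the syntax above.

Step 0: (((\d.(\e.((d e) e))) (\a.a)) w)
Step 1: ((\e.(((\a.a) e) e)) w)
Step 2: (((\a.a) w) w)
Step 3: (w w)
Step 4: (normal form reached)

Answer: (w w)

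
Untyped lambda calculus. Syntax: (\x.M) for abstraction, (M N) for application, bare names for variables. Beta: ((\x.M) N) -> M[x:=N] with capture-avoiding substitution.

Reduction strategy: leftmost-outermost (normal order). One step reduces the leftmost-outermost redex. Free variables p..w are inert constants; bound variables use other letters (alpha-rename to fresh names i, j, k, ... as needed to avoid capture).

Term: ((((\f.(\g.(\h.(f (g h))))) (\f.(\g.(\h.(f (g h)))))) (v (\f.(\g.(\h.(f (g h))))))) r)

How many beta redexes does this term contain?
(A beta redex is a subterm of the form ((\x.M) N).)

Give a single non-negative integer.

Term: ((((\f.(\g.(\h.(f (g h))))) (\f.(\g.(\h.(f (g h)))))) (v (\f.(\g.(\h.(f (g h))))))) r)
  Redex: ((\f.(\g.(\h.(f (g h))))) (\f.(\g.(\h.(f (g h))))))
Total redexes: 1

Answer: 1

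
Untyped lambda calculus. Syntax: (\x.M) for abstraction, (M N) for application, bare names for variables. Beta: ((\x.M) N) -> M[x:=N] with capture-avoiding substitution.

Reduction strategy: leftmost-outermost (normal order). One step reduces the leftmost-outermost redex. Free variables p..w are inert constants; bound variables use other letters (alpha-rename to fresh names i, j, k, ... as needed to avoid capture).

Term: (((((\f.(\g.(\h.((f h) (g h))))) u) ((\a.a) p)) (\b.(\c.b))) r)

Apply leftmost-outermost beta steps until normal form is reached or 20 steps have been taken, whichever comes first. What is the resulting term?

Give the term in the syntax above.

Answer: (((u (\b.(\c.b))) (p (\b.(\c.b)))) r)

Derivation:
Step 0: (((((\f.(\g.(\h.((f h) (g h))))) u) ((\a.a) p)) (\b.(\c.b))) r)
Step 1: ((((\g.(\h.((u h) (g h)))) ((\a.a) p)) (\b.(\c.b))) r)
Step 2: (((\h.((u h) (((\a.a) p) h))) (\b.(\c.b))) r)
Step 3: (((u (\b.(\c.b))) (((\a.a) p) (\b.(\c.b)))) r)
Step 4: (((u (\b.(\c.b))) (p (\b.(\c.b)))) r)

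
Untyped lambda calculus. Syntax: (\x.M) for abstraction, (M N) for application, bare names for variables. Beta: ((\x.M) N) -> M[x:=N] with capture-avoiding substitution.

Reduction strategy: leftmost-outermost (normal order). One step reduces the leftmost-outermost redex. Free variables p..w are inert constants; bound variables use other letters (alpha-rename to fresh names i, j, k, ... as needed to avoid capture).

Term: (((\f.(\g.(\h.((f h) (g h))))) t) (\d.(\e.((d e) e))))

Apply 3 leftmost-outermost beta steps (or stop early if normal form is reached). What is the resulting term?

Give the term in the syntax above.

Step 0: (((\f.(\g.(\h.((f h) (g h))))) t) (\d.(\e.((d e) e))))
Step 1: ((\g.(\h.((t h) (g h)))) (\d.(\e.((d e) e))))
Step 2: (\h.((t h) ((\d.(\e.((d e) e))) h)))
Step 3: (\h.((t h) (\e.((h e) e))))

Answer: (\h.((t h) (\e.((h e) e))))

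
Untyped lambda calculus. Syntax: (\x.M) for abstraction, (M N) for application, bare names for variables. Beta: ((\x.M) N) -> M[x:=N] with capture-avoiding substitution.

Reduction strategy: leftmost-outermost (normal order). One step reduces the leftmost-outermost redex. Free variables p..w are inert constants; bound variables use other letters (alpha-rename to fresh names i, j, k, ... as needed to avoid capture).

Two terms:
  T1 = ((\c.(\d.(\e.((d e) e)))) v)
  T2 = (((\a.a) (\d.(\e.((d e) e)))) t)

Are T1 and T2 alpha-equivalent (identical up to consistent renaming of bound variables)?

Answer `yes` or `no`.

Term 1: ((\c.(\d.(\e.((d e) e)))) v)
Term 2: (((\a.a) (\d.(\e.((d e) e)))) t)
Alpha-equivalence: compare structure up to binder renaming.
Result: False

Answer: no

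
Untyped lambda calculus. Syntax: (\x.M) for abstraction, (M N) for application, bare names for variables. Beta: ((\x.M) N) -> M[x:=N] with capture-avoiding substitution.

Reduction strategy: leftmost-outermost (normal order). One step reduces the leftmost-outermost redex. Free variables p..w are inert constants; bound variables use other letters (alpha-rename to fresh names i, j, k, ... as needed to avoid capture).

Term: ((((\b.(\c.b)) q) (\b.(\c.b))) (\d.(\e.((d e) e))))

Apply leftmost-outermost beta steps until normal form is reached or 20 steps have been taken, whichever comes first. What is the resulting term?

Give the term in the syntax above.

Step 0: ((((\b.(\c.b)) q) (\b.(\c.b))) (\d.(\e.((d e) e))))
Step 1: (((\c.q) (\b.(\c.b))) (\d.(\e.((d e) e))))
Step 2: (q (\d.(\e.((d e) e))))

Answer: (q (\d.(\e.((d e) e))))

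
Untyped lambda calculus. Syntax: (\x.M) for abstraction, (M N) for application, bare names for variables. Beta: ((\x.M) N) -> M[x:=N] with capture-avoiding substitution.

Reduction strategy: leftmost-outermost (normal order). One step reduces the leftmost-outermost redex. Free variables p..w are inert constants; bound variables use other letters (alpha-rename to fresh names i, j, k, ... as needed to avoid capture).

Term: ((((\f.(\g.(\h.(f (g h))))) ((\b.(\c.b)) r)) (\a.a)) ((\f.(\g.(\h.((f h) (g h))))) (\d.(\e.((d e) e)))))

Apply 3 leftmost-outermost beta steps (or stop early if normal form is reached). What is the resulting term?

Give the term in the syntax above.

Step 0: ((((\f.(\g.(\h.(f (g h))))) ((\b.(\c.b)) r)) (\a.a)) ((\f.(\g.(\h.((f h) (g h))))) (\d.(\e.((d e) e)))))
Step 1: (((\g.(\h.(((\b.(\c.b)) r) (g h)))) (\a.a)) ((\f.(\g.(\h.((f h) (g h))))) (\d.(\e.((d e) e)))))
Step 2: ((\h.(((\b.(\c.b)) r) ((\a.a) h))) ((\f.(\g.(\h.((f h) (g h))))) (\d.(\e.((d e) e)))))
Step 3: (((\b.(\c.b)) r) ((\a.a) ((\f.(\g.(\h.((f h) (g h))))) (\d.(\e.((d e) e))))))

Answer: (((\b.(\c.b)) r) ((\a.a) ((\f.(\g.(\h.((f h) (g h))))) (\d.(\e.((d e) e))))))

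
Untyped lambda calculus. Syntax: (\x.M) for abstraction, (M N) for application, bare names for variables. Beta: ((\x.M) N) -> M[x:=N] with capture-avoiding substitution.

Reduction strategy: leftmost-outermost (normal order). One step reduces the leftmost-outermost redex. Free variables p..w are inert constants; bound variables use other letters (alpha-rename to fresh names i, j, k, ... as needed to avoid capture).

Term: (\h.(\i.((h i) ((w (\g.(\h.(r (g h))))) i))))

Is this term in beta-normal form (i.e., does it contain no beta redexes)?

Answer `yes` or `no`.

Term: (\h.(\i.((h i) ((w (\g.(\h.(r (g h))))) i))))
No beta redexes found.

Answer: yes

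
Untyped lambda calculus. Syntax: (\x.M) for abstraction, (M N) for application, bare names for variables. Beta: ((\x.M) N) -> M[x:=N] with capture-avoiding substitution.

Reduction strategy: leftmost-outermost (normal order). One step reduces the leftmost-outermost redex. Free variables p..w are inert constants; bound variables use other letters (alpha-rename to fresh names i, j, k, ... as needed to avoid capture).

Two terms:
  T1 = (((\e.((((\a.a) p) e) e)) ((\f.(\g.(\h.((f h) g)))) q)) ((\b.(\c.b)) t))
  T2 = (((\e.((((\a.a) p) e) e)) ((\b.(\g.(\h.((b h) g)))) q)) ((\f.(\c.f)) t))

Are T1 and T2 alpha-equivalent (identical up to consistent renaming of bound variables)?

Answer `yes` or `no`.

Answer: yes

Derivation:
Term 1: (((\e.((((\a.a) p) e) e)) ((\f.(\g.(\h.((f h) g)))) q)) ((\b.(\c.b)) t))
Term 2: (((\e.((((\a.a) p) e) e)) ((\b.(\g.(\h.((b h) g)))) q)) ((\f.(\c.f)) t))
Alpha-equivalence: compare structure up to binder renaming.
Result: True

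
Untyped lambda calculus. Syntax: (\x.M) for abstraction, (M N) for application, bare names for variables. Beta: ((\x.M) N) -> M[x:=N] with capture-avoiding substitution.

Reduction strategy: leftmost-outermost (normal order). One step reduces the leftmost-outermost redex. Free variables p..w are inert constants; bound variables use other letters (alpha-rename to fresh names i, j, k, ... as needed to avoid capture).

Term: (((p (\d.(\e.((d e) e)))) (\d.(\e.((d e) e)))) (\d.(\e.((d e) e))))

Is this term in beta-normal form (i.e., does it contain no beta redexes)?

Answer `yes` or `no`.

Term: (((p (\d.(\e.((d e) e)))) (\d.(\e.((d e) e)))) (\d.(\e.((d e) e))))
No beta redexes found.

Answer: yes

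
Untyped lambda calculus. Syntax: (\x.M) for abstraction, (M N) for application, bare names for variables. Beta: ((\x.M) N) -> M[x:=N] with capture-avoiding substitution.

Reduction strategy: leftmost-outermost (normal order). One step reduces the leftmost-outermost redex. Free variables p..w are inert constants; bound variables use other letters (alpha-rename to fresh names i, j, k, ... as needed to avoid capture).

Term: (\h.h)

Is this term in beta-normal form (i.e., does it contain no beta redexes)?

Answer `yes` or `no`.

Term: (\h.h)
No beta redexes found.

Answer: yes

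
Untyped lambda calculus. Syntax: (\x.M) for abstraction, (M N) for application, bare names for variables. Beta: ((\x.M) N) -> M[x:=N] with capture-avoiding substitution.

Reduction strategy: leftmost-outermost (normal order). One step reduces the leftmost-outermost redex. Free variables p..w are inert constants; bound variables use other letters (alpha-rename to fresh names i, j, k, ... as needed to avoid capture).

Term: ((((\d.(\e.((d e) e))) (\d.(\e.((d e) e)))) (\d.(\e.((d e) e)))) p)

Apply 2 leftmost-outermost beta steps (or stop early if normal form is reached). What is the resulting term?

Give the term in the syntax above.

Step 0: ((((\d.(\e.((d e) e))) (\d.(\e.((d e) e)))) (\d.(\e.((d e) e)))) p)
Step 1: (((\e.(((\d.(\e.((d e) e))) e) e)) (\d.(\e.((d e) e)))) p)
Step 2: ((((\d.(\e.((d e) e))) (\d.(\e.((d e) e)))) (\d.(\e.((d e) e)))) p)

Answer: ((((\d.(\e.((d e) e))) (\d.(\e.((d e) e)))) (\d.(\e.((d e) e)))) p)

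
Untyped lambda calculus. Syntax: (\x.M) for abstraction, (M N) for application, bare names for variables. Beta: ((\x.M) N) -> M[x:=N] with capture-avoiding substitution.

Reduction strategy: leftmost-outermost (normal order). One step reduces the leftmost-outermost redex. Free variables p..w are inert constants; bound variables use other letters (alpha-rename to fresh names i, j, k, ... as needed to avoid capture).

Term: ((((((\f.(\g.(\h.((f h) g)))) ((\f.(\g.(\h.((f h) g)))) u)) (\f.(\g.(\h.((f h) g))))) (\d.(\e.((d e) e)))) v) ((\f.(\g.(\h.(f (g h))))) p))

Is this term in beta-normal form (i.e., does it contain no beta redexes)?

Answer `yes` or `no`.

Term: ((((((\f.(\g.(\h.((f h) g)))) ((\f.(\g.(\h.((f h) g)))) u)) (\f.(\g.(\h.((f h) g))))) (\d.(\e.((d e) e)))) v) ((\f.(\g.(\h.(f (g h))))) p))
Found 3 beta redex(es).

Answer: no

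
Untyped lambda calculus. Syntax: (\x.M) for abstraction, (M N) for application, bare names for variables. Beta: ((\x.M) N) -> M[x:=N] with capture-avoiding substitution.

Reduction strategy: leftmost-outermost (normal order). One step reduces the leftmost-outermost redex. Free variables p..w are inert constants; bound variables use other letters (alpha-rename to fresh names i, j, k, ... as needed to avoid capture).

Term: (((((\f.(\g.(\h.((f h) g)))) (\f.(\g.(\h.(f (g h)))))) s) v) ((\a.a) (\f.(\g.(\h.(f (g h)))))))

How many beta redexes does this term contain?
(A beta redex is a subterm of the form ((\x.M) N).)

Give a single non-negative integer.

Term: (((((\f.(\g.(\h.((f h) g)))) (\f.(\g.(\h.(f (g h)))))) s) v) ((\a.a) (\f.(\g.(\h.(f (g h)))))))
  Redex: ((\f.(\g.(\h.((f h) g)))) (\f.(\g.(\h.(f (g h))))))
  Redex: ((\a.a) (\f.(\g.(\h.(f (g h))))))
Total redexes: 2

Answer: 2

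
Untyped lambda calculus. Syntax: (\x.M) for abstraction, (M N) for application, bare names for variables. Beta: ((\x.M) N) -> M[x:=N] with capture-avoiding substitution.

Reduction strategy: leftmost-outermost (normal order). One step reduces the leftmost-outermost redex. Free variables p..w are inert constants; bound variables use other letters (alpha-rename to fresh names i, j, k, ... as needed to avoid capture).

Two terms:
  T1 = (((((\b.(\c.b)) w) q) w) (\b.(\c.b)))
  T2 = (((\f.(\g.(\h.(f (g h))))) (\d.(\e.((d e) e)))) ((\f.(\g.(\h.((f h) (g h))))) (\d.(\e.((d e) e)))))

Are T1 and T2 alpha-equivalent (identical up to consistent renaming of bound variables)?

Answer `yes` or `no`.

Answer: no

Derivation:
Term 1: (((((\b.(\c.b)) w) q) w) (\b.(\c.b)))
Term 2: (((\f.(\g.(\h.(f (g h))))) (\d.(\e.((d e) e)))) ((\f.(\g.(\h.((f h) (g h))))) (\d.(\e.((d e) e)))))
Alpha-equivalence: compare structure up to binder renaming.
Result: False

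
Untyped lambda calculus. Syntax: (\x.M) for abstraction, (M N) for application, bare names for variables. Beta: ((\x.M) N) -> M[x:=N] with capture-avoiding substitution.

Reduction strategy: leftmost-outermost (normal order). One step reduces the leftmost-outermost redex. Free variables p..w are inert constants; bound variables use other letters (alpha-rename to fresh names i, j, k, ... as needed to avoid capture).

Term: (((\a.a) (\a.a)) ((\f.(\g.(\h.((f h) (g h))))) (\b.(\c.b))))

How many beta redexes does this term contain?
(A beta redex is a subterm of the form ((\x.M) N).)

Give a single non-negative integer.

Answer: 2

Derivation:
Term: (((\a.a) (\a.a)) ((\f.(\g.(\h.((f h) (g h))))) (\b.(\c.b))))
  Redex: ((\a.a) (\a.a))
  Redex: ((\f.(\g.(\h.((f h) (g h))))) (\b.(\c.b)))
Total redexes: 2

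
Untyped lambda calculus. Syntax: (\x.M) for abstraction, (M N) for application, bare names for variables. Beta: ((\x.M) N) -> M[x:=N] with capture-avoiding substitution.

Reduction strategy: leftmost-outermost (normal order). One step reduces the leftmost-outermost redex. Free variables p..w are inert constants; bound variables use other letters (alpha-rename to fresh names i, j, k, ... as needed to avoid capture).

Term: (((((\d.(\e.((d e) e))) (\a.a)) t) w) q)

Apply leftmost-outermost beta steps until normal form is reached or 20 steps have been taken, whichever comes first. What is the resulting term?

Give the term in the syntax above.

Step 0: (((((\d.(\e.((d e) e))) (\a.a)) t) w) q)
Step 1: ((((\e.(((\a.a) e) e)) t) w) q)
Step 2: (((((\a.a) t) t) w) q)
Step 3: (((t t) w) q)

Answer: (((t t) w) q)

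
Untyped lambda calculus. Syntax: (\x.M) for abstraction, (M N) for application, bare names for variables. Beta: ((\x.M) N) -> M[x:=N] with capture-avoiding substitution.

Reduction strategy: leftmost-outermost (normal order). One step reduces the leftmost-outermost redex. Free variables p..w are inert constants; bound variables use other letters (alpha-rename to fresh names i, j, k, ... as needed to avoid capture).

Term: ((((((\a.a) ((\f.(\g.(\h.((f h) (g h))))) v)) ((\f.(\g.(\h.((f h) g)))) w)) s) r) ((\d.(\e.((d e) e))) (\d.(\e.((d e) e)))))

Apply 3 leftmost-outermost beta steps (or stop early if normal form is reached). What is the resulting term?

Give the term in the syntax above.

Step 0: ((((((\a.a) ((\f.(\g.(\h.((f h) (g h))))) v)) ((\f.(\g.(\h.((f h) g)))) w)) s) r) ((\d.(\e.((d e) e))) (\d.(\e.((d e) e)))))
Step 1: ((((((\f.(\g.(\h.((f h) (g h))))) v) ((\f.(\g.(\h.((f h) g)))) w)) s) r) ((\d.(\e.((d e) e))) (\d.(\e.((d e) e)))))
Step 2: (((((\g.(\h.((v h) (g h)))) ((\f.(\g.(\h.((f h) g)))) w)) s) r) ((\d.(\e.((d e) e))) (\d.(\e.((d e) e)))))
Step 3: ((((\h.((v h) (((\f.(\g.(\h.((f h) g)))) w) h))) s) r) ((\d.(\e.((d e) e))) (\d.(\e.((d e) e)))))

Answer: ((((\h.((v h) (((\f.(\g.(\h.((f h) g)))) w) h))) s) r) ((\d.(\e.((d e) e))) (\d.(\e.((d e) e)))))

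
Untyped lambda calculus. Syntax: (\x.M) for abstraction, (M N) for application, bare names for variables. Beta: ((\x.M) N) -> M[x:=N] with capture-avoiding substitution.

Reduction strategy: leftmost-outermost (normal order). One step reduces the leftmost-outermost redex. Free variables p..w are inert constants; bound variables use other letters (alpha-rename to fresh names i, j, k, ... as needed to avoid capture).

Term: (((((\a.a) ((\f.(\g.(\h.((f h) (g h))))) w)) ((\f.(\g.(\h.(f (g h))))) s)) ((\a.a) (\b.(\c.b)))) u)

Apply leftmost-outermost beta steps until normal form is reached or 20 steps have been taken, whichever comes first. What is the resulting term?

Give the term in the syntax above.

Step 0: (((((\a.a) ((\f.(\g.(\h.((f h) (g h))))) w)) ((\f.(\g.(\h.(f (g h))))) s)) ((\a.a) (\b.(\c.b)))) u)
Step 1: (((((\f.(\g.(\h.((f h) (g h))))) w) ((\f.(\g.(\h.(f (g h))))) s)) ((\a.a) (\b.(\c.b)))) u)
Step 2: ((((\g.(\h.((w h) (g h)))) ((\f.(\g.(\h.(f (g h))))) s)) ((\a.a) (\b.(\c.b)))) u)
Step 3: (((\h.((w h) (((\f.(\g.(\h.(f (g h))))) s) h))) ((\a.a) (\b.(\c.b)))) u)
Step 4: (((w ((\a.a) (\b.(\c.b)))) (((\f.(\g.(\h.(f (g h))))) s) ((\a.a) (\b.(\c.b))))) u)
Step 5: (((w (\b.(\c.b))) (((\f.(\g.(\h.(f (g h))))) s) ((\a.a) (\b.(\c.b))))) u)
Step 6: (((w (\b.(\c.b))) ((\g.(\h.(s (g h)))) ((\a.a) (\b.(\c.b))))) u)
Step 7: (((w (\b.(\c.b))) (\h.(s (((\a.a) (\b.(\c.b))) h)))) u)
Step 8: (((w (\b.(\c.b))) (\h.(s ((\b.(\c.b)) h)))) u)
Step 9: (((w (\b.(\c.b))) (\h.(s (\c.h)))) u)

Answer: (((w (\b.(\c.b))) (\h.(s (\c.h)))) u)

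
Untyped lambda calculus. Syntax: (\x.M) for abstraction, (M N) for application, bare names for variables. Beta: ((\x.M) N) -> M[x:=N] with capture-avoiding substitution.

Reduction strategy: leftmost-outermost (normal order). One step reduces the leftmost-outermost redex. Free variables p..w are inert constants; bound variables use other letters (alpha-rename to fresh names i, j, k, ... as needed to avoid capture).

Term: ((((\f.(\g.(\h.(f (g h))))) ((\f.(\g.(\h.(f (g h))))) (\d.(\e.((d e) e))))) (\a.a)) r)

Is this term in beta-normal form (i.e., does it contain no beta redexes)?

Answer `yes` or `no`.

Answer: no

Derivation:
Term: ((((\f.(\g.(\h.(f (g h))))) ((\f.(\g.(\h.(f (g h))))) (\d.(\e.((d e) e))))) (\a.a)) r)
Found 2 beta redex(es).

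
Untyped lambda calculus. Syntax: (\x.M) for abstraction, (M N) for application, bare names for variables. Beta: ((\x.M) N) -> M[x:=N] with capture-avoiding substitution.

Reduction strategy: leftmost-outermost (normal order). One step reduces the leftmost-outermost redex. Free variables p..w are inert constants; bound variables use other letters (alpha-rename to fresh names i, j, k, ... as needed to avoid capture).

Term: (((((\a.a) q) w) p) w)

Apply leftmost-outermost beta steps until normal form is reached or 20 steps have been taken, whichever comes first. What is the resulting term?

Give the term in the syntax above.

Step 0: (((((\a.a) q) w) p) w)
Step 1: (((q w) p) w)

Answer: (((q w) p) w)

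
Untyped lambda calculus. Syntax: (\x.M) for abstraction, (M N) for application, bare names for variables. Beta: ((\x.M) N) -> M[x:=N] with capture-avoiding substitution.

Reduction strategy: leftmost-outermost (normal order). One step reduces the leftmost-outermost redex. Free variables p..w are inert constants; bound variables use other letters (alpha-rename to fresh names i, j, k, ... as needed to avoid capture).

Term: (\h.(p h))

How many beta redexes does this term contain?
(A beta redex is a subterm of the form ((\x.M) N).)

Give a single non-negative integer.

Answer: 0

Derivation:
Term: (\h.(p h))
  (no redexes)
Total redexes: 0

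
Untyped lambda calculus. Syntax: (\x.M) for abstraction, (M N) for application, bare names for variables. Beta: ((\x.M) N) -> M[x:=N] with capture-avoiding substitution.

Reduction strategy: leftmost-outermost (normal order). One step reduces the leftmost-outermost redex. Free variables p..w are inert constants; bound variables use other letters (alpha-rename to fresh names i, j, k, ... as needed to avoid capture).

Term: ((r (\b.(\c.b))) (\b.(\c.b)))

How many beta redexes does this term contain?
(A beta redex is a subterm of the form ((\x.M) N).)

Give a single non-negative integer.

Term: ((r (\b.(\c.b))) (\b.(\c.b)))
  (no redexes)
Total redexes: 0

Answer: 0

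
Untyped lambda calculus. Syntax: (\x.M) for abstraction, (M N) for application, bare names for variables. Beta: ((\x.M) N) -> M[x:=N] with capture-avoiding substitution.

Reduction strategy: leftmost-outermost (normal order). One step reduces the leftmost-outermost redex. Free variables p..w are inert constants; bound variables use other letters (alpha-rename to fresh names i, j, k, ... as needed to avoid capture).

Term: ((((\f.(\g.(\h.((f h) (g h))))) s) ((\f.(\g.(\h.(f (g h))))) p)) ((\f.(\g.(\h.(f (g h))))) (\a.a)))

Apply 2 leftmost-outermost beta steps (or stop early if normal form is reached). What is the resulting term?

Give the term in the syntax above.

Answer: ((\h.((s h) (((\f.(\g.(\h.(f (g h))))) p) h))) ((\f.(\g.(\h.(f (g h))))) (\a.a)))

Derivation:
Step 0: ((((\f.(\g.(\h.((f h) (g h))))) s) ((\f.(\g.(\h.(f (g h))))) p)) ((\f.(\g.(\h.(f (g h))))) (\a.a)))
Step 1: (((\g.(\h.((s h) (g h)))) ((\f.(\g.(\h.(f (g h))))) p)) ((\f.(\g.(\h.(f (g h))))) (\a.a)))
Step 2: ((\h.((s h) (((\f.(\g.(\h.(f (g h))))) p) h))) ((\f.(\g.(\h.(f (g h))))) (\a.a)))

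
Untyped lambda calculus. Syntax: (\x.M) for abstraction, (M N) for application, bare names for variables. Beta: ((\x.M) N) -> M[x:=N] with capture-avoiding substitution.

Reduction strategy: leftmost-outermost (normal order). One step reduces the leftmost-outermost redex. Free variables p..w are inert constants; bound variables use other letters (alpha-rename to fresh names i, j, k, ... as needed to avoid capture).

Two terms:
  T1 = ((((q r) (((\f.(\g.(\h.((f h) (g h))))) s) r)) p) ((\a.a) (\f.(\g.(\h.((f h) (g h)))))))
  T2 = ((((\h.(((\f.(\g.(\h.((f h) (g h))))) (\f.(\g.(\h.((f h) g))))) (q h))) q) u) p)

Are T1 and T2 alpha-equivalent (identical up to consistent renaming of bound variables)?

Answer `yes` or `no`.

Term 1: ((((q r) (((\f.(\g.(\h.((f h) (g h))))) s) r)) p) ((\a.a) (\f.(\g.(\h.((f h) (g h)))))))
Term 2: ((((\h.(((\f.(\g.(\h.((f h) (g h))))) (\f.(\g.(\h.((f h) g))))) (q h))) q) u) p)
Alpha-equivalence: compare structure up to binder renaming.
Result: False

Answer: no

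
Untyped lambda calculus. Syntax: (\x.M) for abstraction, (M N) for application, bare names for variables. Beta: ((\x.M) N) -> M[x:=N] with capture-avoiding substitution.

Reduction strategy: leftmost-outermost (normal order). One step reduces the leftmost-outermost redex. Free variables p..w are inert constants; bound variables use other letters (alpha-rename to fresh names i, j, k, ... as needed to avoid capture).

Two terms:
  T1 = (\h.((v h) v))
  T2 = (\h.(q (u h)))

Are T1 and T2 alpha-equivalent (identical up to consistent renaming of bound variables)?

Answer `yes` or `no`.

Term 1: (\h.((v h) v))
Term 2: (\h.(q (u h)))
Alpha-equivalence: compare structure up to binder renaming.
Result: False

Answer: no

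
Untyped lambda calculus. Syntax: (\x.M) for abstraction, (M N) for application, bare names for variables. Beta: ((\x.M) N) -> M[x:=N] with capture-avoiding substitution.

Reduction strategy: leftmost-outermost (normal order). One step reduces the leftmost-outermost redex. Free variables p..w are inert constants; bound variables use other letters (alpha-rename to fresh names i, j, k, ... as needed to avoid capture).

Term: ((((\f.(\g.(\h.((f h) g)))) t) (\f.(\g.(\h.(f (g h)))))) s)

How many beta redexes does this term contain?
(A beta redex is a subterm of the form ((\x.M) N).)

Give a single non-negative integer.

Term: ((((\f.(\g.(\h.((f h) g)))) t) (\f.(\g.(\h.(f (g h)))))) s)
  Redex: ((\f.(\g.(\h.((f h) g)))) t)
Total redexes: 1

Answer: 1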